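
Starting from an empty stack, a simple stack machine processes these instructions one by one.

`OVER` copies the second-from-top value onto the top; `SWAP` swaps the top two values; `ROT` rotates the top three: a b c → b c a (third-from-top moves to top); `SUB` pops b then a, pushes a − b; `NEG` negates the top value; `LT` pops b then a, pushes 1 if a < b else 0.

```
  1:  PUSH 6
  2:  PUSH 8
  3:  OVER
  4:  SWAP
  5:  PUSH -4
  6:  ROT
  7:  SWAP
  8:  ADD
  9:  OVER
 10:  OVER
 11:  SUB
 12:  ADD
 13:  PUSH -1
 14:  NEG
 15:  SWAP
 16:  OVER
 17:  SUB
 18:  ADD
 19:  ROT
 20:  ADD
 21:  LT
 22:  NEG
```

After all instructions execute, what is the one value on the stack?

PUSH 6  → 6
PUSH 8  → 6 8
OVER    → 6 8 6
SWAP    → 6 6 8
PUSH -4 → 6 6 8 -4
ROT     → 6 8 -4 6
SWAP    → 6 8 6 -4
ADD     → 6 8 2
OVER    → 6 8 2 8
OVER    → 6 8 2 8 2
SUB     → 6 8 2 6
ADD     → 6 8 8
PUSH -1 → 6 8 8 -1
NEG     → 6 8 8 1
SWAP    → 6 8 1 8
OVER    → 6 8 1 8 1
SUB     → 6 8 1 7
ADD     → 6 8 8
ROT     → 8 8 6
ADD     → 8 14
LT      → 1
NEG     → -1

-1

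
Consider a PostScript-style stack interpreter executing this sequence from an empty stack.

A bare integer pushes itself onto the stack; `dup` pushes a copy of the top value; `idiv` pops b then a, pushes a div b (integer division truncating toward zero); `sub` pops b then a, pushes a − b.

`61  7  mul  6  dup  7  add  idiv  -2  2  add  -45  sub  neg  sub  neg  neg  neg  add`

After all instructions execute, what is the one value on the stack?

382

61   : 61
7    : 61 7
mul  : 427
6    : 427 6
dup  : 427 6 6
7    : 427 6 6 7
add  : 427 6 13
idiv : 427 0
-2   : 427 0 -2
2    : 427 0 -2 2
add  : 427 0 0
-45  : 427 0 0 -45
sub  : 427 0 45
neg  : 427 0 -45
sub  : 427 45
neg  : 427 -45
neg  : 427 45
neg  : 427 -45
add  : 382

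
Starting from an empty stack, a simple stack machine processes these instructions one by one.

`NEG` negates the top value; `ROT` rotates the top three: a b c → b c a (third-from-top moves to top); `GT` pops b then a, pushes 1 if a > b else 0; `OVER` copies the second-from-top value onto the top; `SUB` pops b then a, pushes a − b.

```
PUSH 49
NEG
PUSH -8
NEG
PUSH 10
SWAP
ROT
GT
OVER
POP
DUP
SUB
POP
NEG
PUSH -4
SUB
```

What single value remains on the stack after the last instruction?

PUSH 49 : 49
NEG     : -49
PUSH -8 : -49 -8
NEG     : -49 8
PUSH 10 : -49 8 10
SWAP    : -49 10 8
ROT     : 10 8 -49
GT      : 10 1
OVER    : 10 1 10
POP     : 10 1
DUP     : 10 1 1
SUB     : 10 0
POP     : 10
NEG     : -10
PUSH -4 : -10 -4
SUB     : -6

-6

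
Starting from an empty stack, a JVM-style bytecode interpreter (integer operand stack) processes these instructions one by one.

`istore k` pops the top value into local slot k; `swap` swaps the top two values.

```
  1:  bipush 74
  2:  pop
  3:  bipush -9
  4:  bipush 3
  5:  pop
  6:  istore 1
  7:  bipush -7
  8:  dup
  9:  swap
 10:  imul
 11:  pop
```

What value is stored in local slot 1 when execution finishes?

-9

bipush 74 : 74
pop       : (empty)
bipush -9 : -9
bipush 3  : -9 3
pop       : -9
istore 1  : (empty)
bipush -7 : -7
dup       : -7 -7
swap      : -7 -7
imul      : 49
pop       : (empty)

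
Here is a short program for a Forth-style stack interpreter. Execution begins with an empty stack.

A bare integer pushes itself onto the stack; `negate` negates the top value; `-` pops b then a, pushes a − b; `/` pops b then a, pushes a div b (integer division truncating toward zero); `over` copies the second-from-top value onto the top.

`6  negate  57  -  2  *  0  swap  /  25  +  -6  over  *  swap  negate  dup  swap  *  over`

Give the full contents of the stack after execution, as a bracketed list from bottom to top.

[-150, 625, -150]

6       6
negate  -6
57      -6 57
-       -63
2       -63 2
*       -126
0       -126 0
swap    0 -126
/       0
25      0 25
+       25
-6      25 -6
over    25 -6 25
*       25 -150
swap    -150 25
negate  -150 -25
dup     -150 -25 -25
swap    -150 -25 -25
*       -150 625
over    -150 625 -150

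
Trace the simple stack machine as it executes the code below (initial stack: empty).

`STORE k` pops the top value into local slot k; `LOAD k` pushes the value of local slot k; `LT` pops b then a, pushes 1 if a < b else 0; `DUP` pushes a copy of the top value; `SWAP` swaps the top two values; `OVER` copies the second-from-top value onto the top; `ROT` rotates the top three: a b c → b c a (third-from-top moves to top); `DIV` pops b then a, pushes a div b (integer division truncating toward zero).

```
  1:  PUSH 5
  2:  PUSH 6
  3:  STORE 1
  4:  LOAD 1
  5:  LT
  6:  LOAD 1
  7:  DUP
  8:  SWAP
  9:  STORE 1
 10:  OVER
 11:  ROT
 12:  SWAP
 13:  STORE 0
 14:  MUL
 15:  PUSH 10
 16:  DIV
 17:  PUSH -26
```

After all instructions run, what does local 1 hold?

6

PUSH 5   -> [5]
PUSH 6   -> [5, 6]
STORE 1  -> [5]
LOAD 1   -> [5, 6]
LT       -> [1]
LOAD 1   -> [1, 6]
DUP      -> [1, 6, 6]
SWAP     -> [1, 6, 6]
STORE 1  -> [1, 6]
OVER     -> [1, 6, 1]
ROT      -> [6, 1, 1]
SWAP     -> [6, 1, 1]
STORE 0  -> [6, 1]
MUL      -> [6]
PUSH 10  -> [6, 10]
DIV      -> [0]
PUSH -26 -> [0, -26]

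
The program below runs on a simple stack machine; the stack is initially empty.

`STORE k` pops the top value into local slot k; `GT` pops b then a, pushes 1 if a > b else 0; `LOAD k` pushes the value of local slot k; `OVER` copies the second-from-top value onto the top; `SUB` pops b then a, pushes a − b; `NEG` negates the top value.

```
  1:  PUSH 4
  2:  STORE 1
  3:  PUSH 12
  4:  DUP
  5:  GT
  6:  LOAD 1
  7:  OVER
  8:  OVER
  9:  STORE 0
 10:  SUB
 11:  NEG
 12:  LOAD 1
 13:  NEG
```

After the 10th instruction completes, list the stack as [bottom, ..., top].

[0, 4]

PUSH 4  : 4
STORE 1 : (empty)
PUSH 12 : 12
DUP     : 12 12
GT      : 0
LOAD 1  : 0 4
OVER    : 0 4 0
OVER    : 0 4 0 4
STORE 0 : 0 4 0
SUB     : 0 4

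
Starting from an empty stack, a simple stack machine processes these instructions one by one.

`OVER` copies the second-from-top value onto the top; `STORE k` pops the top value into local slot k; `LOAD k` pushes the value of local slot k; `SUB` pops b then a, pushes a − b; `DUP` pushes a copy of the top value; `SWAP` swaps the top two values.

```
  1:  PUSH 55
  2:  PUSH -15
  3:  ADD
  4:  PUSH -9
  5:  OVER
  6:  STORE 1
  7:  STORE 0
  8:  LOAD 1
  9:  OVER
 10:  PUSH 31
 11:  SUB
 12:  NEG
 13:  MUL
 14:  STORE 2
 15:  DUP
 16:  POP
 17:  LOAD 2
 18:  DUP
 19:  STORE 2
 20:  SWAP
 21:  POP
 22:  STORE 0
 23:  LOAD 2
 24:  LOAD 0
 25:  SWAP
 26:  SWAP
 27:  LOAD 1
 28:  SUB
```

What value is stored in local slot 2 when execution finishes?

-360

PUSH 55  : 55
PUSH -15 : 55 -15
ADD      : 40
PUSH -9  : 40 -9
OVER     : 40 -9 40
STORE 1  : 40 -9
STORE 0  : 40
LOAD 1   : 40 40
OVER     : 40 40 40
PUSH 31  : 40 40 40 31
SUB      : 40 40 9
NEG      : 40 40 -9
MUL      : 40 -360
STORE 2  : 40
DUP      : 40 40
POP      : 40
LOAD 2   : 40 -360
DUP      : 40 -360 -360
STORE 2  : 40 -360
SWAP     : -360 40
POP      : -360
STORE 0  : (empty)
LOAD 2   : -360
LOAD 0   : -360 -360
SWAP     : -360 -360
SWAP     : -360 -360
LOAD 1   : -360 -360 40
SUB      : -360 -400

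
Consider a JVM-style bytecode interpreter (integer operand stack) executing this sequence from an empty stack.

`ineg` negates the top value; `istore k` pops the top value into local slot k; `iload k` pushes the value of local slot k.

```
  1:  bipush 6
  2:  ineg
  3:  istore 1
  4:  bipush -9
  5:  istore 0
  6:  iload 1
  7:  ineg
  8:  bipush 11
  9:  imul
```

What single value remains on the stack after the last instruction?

66

bipush 6  : [6]
ineg      : [-6]
istore 1  : []
bipush -9 : [-9]
istore 0  : []
iload 1   : [-6]
ineg      : [6]
bipush 11 : [6, 11]
imul      : [66]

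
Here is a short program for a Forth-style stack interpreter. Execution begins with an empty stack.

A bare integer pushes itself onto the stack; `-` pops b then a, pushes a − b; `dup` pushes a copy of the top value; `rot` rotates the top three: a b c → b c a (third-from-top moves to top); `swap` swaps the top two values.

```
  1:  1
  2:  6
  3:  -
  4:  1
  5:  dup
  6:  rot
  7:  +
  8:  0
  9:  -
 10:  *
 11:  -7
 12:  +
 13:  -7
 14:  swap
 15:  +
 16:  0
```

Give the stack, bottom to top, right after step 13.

1   : [1]
6   : [1, 6]
-   : [-5]
1   : [-5, 1]
dup : [-5, 1, 1]
rot : [1, 1, -5]
+   : [1, -4]
0   : [1, -4, 0]
-   : [1, -4]
*   : [-4]
-7  : [-4, -7]
+   : [-11]
-7  : [-11, -7]

[-11, -7]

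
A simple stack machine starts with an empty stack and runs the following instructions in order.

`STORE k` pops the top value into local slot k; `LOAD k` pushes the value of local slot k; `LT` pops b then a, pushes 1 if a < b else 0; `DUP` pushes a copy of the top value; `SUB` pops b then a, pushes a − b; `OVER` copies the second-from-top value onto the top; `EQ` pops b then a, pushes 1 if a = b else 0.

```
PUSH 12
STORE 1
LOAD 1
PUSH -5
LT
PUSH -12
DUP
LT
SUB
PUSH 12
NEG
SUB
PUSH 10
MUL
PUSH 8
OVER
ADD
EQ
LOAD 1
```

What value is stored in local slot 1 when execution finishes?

PUSH 12  : [12]
STORE 1  : []
LOAD 1   : [12]
PUSH -5  : [12, -5]
LT       : [0]
PUSH -12 : [0, -12]
DUP      : [0, -12, -12]
LT       : [0, 0]
SUB      : [0]
PUSH 12  : [0, 12]
NEG      : [0, -12]
SUB      : [12]
PUSH 10  : [12, 10]
MUL      : [120]
PUSH 8   : [120, 8]
OVER     : [120, 8, 120]
ADD      : [120, 128]
EQ       : [0]
LOAD 1   : [0, 12]

12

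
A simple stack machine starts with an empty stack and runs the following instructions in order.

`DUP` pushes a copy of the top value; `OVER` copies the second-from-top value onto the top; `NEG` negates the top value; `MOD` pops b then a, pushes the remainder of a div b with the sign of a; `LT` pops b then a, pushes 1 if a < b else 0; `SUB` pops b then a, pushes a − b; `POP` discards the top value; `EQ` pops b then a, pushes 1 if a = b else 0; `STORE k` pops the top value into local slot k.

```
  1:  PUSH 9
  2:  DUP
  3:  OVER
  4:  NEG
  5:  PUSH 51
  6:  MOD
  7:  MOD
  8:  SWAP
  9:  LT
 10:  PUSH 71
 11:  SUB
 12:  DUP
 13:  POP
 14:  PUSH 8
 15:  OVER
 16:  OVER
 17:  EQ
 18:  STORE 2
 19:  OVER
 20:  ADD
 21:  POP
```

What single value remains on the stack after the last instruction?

PUSH 9  -> [9]
DUP     -> [9, 9]
OVER    -> [9, 9, 9]
NEG     -> [9, 9, -9]
PUSH 51 -> [9, 9, -9, 51]
MOD     -> [9, 9, -9]
MOD     -> [9, 0]
SWAP    -> [0, 9]
LT      -> [1]
PUSH 71 -> [1, 71]
SUB     -> [-70]
DUP     -> [-70, -70]
POP     -> [-70]
PUSH 8  -> [-70, 8]
OVER    -> [-70, 8, -70]
OVER    -> [-70, 8, -70, 8]
EQ      -> [-70, 8, 0]
STORE 2 -> [-70, 8]
OVER    -> [-70, 8, -70]
ADD     -> [-70, -62]
POP     -> [-70]

-70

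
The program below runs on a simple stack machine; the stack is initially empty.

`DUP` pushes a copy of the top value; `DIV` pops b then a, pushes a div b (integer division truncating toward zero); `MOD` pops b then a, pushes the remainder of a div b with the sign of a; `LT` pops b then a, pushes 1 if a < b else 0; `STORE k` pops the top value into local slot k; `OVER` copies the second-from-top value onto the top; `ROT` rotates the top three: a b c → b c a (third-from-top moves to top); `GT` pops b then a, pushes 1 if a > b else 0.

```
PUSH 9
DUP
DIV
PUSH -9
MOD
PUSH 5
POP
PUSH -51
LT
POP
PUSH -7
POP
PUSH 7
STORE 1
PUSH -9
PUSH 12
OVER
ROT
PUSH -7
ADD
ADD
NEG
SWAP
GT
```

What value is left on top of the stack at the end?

1

PUSH 9   → [9]
DUP      → [9, 9]
DIV      → [1]
PUSH -9  → [1, -9]
MOD      → [1]
PUSH 5   → [1, 5]
POP      → [1]
PUSH -51 → [1, -51]
LT       → [0]
POP      → []
PUSH -7  → [-7]
POP      → []
PUSH 7   → [7]
STORE 1  → []
PUSH -9  → [-9]
PUSH 12  → [-9, 12]
OVER     → [-9, 12, -9]
ROT      → [12, -9, -9]
PUSH -7  → [12, -9, -9, -7]
ADD      → [12, -9, -16]
ADD      → [12, -25]
NEG      → [12, 25]
SWAP     → [25, 12]
GT       → [1]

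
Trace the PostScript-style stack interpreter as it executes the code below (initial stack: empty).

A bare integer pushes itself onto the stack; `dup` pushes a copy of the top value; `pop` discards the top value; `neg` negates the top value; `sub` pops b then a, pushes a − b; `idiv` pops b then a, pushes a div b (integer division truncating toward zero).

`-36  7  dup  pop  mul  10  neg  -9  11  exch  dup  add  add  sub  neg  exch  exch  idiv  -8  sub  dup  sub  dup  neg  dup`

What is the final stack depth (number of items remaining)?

3

-36  → -36
7    → -36 7
dup  → -36 7 7
pop  → -36 7
mul  → -252
10   → -252 10
neg  → -252 -10
-9   → -252 -10 -9
11   → -252 -10 -9 11
exch → -252 -10 11 -9
dup  → -252 -10 11 -9 -9
add  → -252 -10 11 -18
add  → -252 -10 -7
sub  → -252 -3
neg  → -252 3
exch → 3 -252
exch → -252 3
idiv → -84
-8   → -84 -8
sub  → -76
dup  → -76 -76
sub  → 0
dup  → 0 0
neg  → 0 0
dup  → 0 0 0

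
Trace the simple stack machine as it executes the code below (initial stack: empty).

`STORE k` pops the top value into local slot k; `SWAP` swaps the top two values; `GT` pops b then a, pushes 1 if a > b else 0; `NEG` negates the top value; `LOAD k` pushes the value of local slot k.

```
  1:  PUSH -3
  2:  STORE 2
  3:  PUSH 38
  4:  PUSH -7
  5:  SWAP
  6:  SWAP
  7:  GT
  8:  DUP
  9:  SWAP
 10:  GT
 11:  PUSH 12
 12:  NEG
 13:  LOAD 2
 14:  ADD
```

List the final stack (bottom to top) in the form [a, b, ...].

PUSH -3  -3
STORE 2  (empty)
PUSH 38  38
PUSH -7  38 -7
SWAP     -7 38
SWAP     38 -7
GT       1
DUP      1 1
SWAP     1 1
GT       0
PUSH 12  0 12
NEG      0 -12
LOAD 2   0 -12 -3
ADD      0 -15

[0, -15]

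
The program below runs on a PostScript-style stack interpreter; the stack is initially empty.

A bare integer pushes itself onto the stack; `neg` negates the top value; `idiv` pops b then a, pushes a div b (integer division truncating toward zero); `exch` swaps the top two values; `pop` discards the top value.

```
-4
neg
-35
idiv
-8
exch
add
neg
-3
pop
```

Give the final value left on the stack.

8

-4    [-4]
neg   [4]
-35   [4, -35]
idiv  [0]
-8    [0, -8]
exch  [-8, 0]
add   [-8]
neg   [8]
-3    [8, -3]
pop   [8]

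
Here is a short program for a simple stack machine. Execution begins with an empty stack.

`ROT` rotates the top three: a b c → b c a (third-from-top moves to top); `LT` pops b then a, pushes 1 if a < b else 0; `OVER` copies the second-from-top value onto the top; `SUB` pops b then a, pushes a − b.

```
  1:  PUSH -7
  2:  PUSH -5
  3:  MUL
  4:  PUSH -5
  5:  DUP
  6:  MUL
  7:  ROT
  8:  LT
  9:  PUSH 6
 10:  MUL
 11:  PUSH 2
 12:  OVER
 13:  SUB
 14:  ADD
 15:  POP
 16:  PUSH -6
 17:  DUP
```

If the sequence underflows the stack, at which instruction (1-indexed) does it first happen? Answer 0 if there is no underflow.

PUSH -7 : -7
PUSH -5 : -7 -5
MUL     : 35
PUSH -5 : 35 -5
DUP     : 35 -5 -5
MUL     : 35 25
ROT  — needs 3 operands, stack has 2 → underflow

7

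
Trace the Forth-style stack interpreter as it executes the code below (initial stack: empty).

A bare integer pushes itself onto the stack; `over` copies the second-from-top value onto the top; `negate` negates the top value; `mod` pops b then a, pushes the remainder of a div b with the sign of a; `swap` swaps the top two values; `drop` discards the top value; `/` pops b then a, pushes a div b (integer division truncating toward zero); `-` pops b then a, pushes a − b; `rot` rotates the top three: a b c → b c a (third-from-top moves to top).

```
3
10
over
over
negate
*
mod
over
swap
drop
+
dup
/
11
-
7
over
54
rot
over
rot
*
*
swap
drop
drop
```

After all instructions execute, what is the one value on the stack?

3      → 3
10     → 3 10
over   → 3 10 3
over   → 3 10 3 10
negate → 3 10 3 -10
*      → 3 10 -30
mod    → 3 10
over   → 3 10 3
swap   → 3 3 10
drop   → 3 3
+      → 6
dup    → 6 6
/      → 1
11     → 1 11
-      → -10
7      → -10 7
over   → -10 7 -10
54     → -10 7 -10 54
rot    → -10 -10 54 7
over   → -10 -10 54 7 54
rot    → -10 -10 7 54 54
*      → -10 -10 7 2916
*      → -10 -10 20412
swap   → -10 20412 -10
drop   → -10 20412
drop   → -10

-10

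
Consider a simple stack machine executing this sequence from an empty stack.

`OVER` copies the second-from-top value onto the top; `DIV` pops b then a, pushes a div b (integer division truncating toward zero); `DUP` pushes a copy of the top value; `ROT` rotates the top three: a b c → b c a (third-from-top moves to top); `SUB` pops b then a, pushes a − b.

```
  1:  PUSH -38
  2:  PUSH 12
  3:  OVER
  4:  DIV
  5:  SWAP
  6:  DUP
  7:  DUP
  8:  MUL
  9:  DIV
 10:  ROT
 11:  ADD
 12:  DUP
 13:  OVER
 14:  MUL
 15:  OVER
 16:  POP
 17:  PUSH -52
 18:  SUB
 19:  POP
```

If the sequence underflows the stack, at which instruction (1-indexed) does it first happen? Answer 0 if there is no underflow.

10

PUSH -38  -38
PUSH 12   -38 12
OVER      -38 12 -38
DIV       -38 0
SWAP      0 -38
DUP       0 -38 -38
DUP       0 -38 -38 -38
MUL       0 -38 1444
DIV       0 0
ROT  — needs 3 operands, stack has 2 → underflow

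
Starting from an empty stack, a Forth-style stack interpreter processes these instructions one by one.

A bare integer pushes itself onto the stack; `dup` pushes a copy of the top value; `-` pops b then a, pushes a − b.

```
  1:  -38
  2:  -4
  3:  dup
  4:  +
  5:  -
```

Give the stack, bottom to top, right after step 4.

[-38, -8]

-38 : -38
-4  : -38 -4
dup : -38 -4 -4
+   : -38 -8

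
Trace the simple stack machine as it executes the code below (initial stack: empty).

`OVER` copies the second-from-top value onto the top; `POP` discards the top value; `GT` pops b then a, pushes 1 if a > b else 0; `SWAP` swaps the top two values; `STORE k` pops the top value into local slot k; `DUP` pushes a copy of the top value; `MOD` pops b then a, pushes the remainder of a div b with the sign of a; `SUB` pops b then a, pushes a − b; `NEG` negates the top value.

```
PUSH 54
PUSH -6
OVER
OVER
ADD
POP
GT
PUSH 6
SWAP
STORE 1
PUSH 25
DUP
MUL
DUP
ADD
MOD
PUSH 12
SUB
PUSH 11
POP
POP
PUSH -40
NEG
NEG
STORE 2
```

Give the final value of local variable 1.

1

PUSH 54  → 54
PUSH -6  → 54 -6
OVER     → 54 -6 54
OVER     → 54 -6 54 -6
ADD      → 54 -6 48
POP      → 54 -6
GT       → 1
PUSH 6   → 1 6
SWAP     → 6 1
STORE 1  → 6
PUSH 25  → 6 25
DUP      → 6 25 25
MUL      → 6 625
DUP      → 6 625 625
ADD      → 6 1250
MOD      → 6
PUSH 12  → 6 12
SUB      → -6
PUSH 11  → -6 11
POP      → -6
POP      → (empty)
PUSH -40 → -40
NEG      → 40
NEG      → -40
STORE 2  → (empty)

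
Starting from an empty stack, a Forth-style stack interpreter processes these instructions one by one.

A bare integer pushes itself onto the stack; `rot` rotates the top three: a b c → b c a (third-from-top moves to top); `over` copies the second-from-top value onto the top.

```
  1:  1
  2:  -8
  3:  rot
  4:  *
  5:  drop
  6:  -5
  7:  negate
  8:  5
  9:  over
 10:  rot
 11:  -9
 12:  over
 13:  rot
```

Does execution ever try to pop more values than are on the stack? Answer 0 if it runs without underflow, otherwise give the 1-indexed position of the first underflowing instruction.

1  -> 1
-8 -> 1 -8
rot  — needs 3 operands, stack has 2 → underflow

3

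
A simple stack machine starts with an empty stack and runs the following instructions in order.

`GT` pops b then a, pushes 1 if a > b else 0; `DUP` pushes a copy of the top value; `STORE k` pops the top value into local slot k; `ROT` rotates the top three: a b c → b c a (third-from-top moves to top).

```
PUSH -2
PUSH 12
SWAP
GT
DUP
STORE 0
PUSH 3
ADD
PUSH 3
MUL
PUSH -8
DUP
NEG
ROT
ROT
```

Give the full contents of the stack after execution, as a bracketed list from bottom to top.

[8, 12, -8]

PUSH -2 → [-2]
PUSH 12 → [-2, 12]
SWAP    → [12, -2]
GT      → [1]
DUP     → [1, 1]
STORE 0 → [1]
PUSH 3  → [1, 3]
ADD     → [4]
PUSH 3  → [4, 3]
MUL     → [12]
PUSH -8 → [12, -8]
DUP     → [12, -8, -8]
NEG     → [12, -8, 8]
ROT     → [-8, 8, 12]
ROT     → [8, 12, -8]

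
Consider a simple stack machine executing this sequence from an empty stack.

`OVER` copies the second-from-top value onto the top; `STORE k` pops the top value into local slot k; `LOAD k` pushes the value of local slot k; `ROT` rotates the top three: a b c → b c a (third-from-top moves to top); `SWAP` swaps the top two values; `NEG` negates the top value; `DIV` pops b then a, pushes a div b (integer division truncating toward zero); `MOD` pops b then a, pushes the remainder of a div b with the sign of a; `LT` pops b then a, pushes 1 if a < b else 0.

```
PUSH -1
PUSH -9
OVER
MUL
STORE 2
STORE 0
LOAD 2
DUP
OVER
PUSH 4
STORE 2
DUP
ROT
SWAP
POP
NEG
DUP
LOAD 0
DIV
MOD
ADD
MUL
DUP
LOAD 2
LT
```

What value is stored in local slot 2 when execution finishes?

PUSH -1 -> -1
PUSH -9 -> -1 -9
OVER    -> -1 -9 -1
MUL     -> -1 9
STORE 2 -> -1
STORE 0 -> (empty)
LOAD 2  -> 9
DUP     -> 9 9
OVER    -> 9 9 9
PUSH 4  -> 9 9 9 4
STORE 2 -> 9 9 9
DUP     -> 9 9 9 9
ROT     -> 9 9 9 9
SWAP    -> 9 9 9 9
POP     -> 9 9 9
NEG     -> 9 9 -9
DUP     -> 9 9 -9 -9
LOAD 0  -> 9 9 -9 -9 -1
DIV     -> 9 9 -9 9
MOD     -> 9 9 0
ADD     -> 9 9
MUL     -> 81
DUP     -> 81 81
LOAD 2  -> 81 81 4
LT      -> 81 0

4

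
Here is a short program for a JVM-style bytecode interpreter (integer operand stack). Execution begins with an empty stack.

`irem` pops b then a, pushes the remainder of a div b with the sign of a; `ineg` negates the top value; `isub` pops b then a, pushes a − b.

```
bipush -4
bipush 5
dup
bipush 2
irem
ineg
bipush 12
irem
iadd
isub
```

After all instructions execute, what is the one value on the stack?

-8

bipush -4 : -4
bipush 5  : -4 5
dup       : -4 5 5
bipush 2  : -4 5 5 2
irem      : -4 5 1
ineg      : -4 5 -1
bipush 12 : -4 5 -1 12
irem      : -4 5 -1
iadd      : -4 4
isub      : -8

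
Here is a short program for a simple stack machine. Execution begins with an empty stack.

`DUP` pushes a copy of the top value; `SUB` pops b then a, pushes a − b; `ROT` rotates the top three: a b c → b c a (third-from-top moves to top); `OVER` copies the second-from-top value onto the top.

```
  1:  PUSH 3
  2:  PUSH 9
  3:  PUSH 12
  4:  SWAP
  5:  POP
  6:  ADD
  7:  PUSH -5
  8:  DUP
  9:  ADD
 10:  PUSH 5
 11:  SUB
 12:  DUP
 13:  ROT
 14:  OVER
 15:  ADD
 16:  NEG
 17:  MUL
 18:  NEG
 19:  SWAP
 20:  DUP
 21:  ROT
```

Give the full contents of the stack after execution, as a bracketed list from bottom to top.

PUSH 3   3
PUSH 9   3 9
PUSH 12  3 9 12
SWAP     3 12 9
POP      3 12
ADD      15
PUSH -5  15 -5
DUP      15 -5 -5
ADD      15 -10
PUSH 5   15 -10 5
SUB      15 -15
DUP      15 -15 -15
ROT      -15 -15 15
OVER     -15 -15 15 -15
ADD      -15 -15 0
NEG      -15 -15 0
MUL      -15 0
NEG      -15 0
SWAP     0 -15
DUP      0 -15 -15
ROT      -15 -15 0

[-15, -15, 0]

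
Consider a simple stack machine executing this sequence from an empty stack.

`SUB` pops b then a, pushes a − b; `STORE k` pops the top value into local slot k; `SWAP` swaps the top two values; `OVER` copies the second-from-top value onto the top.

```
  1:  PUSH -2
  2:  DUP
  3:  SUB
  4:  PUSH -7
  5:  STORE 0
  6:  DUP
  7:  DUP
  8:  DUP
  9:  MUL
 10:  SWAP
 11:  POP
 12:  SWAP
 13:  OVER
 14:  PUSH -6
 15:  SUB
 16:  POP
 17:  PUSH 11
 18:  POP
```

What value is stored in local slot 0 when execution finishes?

PUSH -2 : [-2]
DUP     : [-2, -2]
SUB     : [0]
PUSH -7 : [0, -7]
STORE 0 : [0]
DUP     : [0, 0]
DUP     : [0, 0, 0]
DUP     : [0, 0, 0, 0]
MUL     : [0, 0, 0]
SWAP    : [0, 0, 0]
POP     : [0, 0]
SWAP    : [0, 0]
OVER    : [0, 0, 0]
PUSH -6 : [0, 0, 0, -6]
SUB     : [0, 0, 6]
POP     : [0, 0]
PUSH 11 : [0, 0, 11]
POP     : [0, 0]

-7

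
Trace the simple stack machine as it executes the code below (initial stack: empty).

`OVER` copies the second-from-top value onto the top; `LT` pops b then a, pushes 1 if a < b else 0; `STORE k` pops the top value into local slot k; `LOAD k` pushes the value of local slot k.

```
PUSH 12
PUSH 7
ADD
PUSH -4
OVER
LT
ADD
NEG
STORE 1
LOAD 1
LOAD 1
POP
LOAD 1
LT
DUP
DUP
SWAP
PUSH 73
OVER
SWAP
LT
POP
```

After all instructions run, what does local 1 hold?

PUSH 12  [12]
PUSH 7   [12, 7]
ADD      [19]
PUSH -4  [19, -4]
OVER     [19, -4, 19]
LT       [19, 1]
ADD      [20]
NEG      [-20]
STORE 1  []
LOAD 1   [-20]
LOAD 1   [-20, -20]
POP      [-20]
LOAD 1   [-20, -20]
LT       [0]
DUP      [0, 0]
DUP      [0, 0, 0]
SWAP     [0, 0, 0]
PUSH 73  [0, 0, 0, 73]
OVER     [0, 0, 0, 73, 0]
SWAP     [0, 0, 0, 0, 73]
LT       [0, 0, 0, 1]
POP      [0, 0, 0]

-20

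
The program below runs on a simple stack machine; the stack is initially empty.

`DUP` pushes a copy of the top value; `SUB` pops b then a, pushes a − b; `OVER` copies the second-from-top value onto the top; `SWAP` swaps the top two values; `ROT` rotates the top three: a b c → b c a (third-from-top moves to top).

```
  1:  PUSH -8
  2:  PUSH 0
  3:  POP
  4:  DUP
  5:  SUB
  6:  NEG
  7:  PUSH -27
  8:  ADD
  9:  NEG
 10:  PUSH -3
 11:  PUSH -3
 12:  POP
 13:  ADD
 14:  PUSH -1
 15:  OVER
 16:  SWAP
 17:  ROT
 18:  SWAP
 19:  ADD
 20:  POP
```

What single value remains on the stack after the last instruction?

24

PUSH -8  -> -8
PUSH 0   -> -8 0
POP      -> -8
DUP      -> -8 -8
SUB      -> 0
NEG      -> 0
PUSH -27 -> 0 -27
ADD      -> -27
NEG      -> 27
PUSH -3  -> 27 -3
PUSH -3  -> 27 -3 -3
POP      -> 27 -3
ADD      -> 24
PUSH -1  -> 24 -1
OVER     -> 24 -1 24
SWAP     -> 24 24 -1
ROT      -> 24 -1 24
SWAP     -> 24 24 -1
ADD      -> 24 23
POP      -> 24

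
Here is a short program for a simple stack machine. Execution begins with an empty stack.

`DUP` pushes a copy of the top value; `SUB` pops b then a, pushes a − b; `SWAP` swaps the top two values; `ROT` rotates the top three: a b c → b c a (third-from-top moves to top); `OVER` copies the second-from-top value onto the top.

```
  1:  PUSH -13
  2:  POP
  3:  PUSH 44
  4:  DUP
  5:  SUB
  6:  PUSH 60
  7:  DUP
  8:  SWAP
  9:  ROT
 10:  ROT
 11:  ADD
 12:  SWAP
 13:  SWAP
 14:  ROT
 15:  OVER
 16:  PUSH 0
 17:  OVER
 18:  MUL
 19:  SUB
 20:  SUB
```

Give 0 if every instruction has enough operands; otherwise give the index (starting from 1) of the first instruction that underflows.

PUSH -13 → -13
POP      → (empty)
PUSH 44  → 44
DUP      → 44 44
SUB      → 0
PUSH 60  → 0 60
DUP      → 0 60 60
SWAP     → 0 60 60
ROT      → 60 60 0
ROT      → 60 0 60
ADD      → 60 60
SWAP     → 60 60
SWAP     → 60 60
ROT  — needs 3 operands, stack has 2 → underflow

14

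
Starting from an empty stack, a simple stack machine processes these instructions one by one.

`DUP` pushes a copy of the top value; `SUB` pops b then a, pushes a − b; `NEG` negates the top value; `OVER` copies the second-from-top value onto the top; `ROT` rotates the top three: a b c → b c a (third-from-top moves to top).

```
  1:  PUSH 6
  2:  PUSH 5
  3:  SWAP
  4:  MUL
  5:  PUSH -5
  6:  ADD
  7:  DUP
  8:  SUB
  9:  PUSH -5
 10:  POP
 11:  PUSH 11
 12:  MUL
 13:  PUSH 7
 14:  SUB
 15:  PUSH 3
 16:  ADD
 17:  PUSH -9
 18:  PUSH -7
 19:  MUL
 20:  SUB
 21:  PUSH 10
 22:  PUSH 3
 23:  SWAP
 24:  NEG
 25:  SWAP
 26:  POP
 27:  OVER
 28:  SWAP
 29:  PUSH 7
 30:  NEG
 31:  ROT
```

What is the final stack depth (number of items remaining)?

PUSH 6   [6]
PUSH 5   [6, 5]
SWAP     [5, 6]
MUL      [30]
PUSH -5  [30, -5]
ADD      [25]
DUP      [25, 25]
SUB      [0]
PUSH -5  [0, -5]
POP      [0]
PUSH 11  [0, 11]
MUL      [0]
PUSH 7   [0, 7]
SUB      [-7]
PUSH 3   [-7, 3]
ADD      [-4]
PUSH -9  [-4, -9]
PUSH -7  [-4, -9, -7]
MUL      [-4, 63]
SUB      [-67]
PUSH 10  [-67, 10]
PUSH 3   [-67, 10, 3]
SWAP     [-67, 3, 10]
NEG      [-67, 3, -10]
SWAP     [-67, -10, 3]
POP      [-67, -10]
OVER     [-67, -10, -67]
SWAP     [-67, -67, -10]
PUSH 7   [-67, -67, -10, 7]
NEG      [-67, -67, -10, -7]
ROT      [-67, -10, -7, -67]

4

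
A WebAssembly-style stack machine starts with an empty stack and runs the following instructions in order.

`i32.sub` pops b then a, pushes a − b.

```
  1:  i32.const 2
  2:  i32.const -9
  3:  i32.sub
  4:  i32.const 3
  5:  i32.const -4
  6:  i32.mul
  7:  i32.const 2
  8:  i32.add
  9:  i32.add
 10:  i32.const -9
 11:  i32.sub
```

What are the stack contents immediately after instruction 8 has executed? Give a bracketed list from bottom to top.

[11, -10]

i32.const 2  : 2
i32.const -9 : 2 -9
i32.sub      : 11
i32.const 3  : 11 3
i32.const -4 : 11 3 -4
i32.mul      : 11 -12
i32.const 2  : 11 -12 2
i32.add      : 11 -10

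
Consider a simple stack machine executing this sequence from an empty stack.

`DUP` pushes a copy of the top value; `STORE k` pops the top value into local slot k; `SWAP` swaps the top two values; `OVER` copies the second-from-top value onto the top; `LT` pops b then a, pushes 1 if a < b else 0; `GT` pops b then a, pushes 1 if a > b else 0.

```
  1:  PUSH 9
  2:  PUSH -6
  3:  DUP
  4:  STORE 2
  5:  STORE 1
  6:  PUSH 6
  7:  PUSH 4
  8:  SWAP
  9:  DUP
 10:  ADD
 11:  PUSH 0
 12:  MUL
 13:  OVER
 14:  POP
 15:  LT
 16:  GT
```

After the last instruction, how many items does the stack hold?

PUSH 9  : 9
PUSH -6 : 9 -6
DUP     : 9 -6 -6
STORE 2 : 9 -6
STORE 1 : 9
PUSH 6  : 9 6
PUSH 4  : 9 6 4
SWAP    : 9 4 6
DUP     : 9 4 6 6
ADD     : 9 4 12
PUSH 0  : 9 4 12 0
MUL     : 9 4 0
OVER    : 9 4 0 4
POP     : 9 4 0
LT      : 9 0
GT      : 1

1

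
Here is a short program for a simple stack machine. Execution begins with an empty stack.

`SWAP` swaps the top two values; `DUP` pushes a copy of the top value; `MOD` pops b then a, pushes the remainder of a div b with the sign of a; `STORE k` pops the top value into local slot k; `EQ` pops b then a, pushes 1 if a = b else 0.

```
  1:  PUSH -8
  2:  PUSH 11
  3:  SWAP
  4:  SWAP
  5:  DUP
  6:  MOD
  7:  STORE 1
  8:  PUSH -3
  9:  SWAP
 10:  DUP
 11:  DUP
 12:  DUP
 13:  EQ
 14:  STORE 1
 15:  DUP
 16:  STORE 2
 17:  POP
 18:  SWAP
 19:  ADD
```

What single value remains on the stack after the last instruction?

PUSH -8 → -8
PUSH 11 → -8 11
SWAP    → 11 -8
SWAP    → -8 11
DUP     → -8 11 11
MOD     → -8 0
STORE 1 → -8
PUSH -3 → -8 -3
SWAP    → -3 -8
DUP     → -3 -8 -8
DUP     → -3 -8 -8 -8
DUP     → -3 -8 -8 -8 -8
EQ      → -3 -8 -8 1
STORE 1 → -3 -8 -8
DUP     → -3 -8 -8 -8
STORE 2 → -3 -8 -8
POP     → -3 -8
SWAP    → -8 -3
ADD     → -11

-11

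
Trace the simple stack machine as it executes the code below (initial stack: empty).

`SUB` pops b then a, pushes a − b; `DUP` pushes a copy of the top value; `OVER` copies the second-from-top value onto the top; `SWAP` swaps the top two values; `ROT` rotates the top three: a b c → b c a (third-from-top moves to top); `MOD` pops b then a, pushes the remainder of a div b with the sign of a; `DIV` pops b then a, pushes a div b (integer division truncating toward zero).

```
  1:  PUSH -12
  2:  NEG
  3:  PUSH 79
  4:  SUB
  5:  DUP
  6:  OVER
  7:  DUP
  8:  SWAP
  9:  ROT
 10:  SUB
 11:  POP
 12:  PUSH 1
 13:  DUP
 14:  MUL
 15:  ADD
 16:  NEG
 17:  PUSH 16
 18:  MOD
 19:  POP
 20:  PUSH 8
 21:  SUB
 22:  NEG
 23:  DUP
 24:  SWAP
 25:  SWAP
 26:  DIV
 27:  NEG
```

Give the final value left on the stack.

-1

PUSH -12 -> [-12]
NEG      -> [12]
PUSH 79  -> [12, 79]
SUB      -> [-67]
DUP      -> [-67, -67]
OVER     -> [-67, -67, -67]
DUP      -> [-67, -67, -67, -67]
SWAP     -> [-67, -67, -67, -67]
ROT      -> [-67, -67, -67, -67]
SUB      -> [-67, -67, 0]
POP      -> [-67, -67]
PUSH 1   -> [-67, -67, 1]
DUP      -> [-67, -67, 1, 1]
MUL      -> [-67, -67, 1]
ADD      -> [-67, -66]
NEG      -> [-67, 66]
PUSH 16  -> [-67, 66, 16]
MOD      -> [-67, 2]
POP      -> [-67]
PUSH 8   -> [-67, 8]
SUB      -> [-75]
NEG      -> [75]
DUP      -> [75, 75]
SWAP     -> [75, 75]
SWAP     -> [75, 75]
DIV      -> [1]
NEG      -> [-1]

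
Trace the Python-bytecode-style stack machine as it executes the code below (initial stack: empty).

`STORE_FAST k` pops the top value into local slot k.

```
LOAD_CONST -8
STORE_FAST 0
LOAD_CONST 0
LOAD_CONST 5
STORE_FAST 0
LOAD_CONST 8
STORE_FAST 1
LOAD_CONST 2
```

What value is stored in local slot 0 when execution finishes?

LOAD_CONST -8 → [-8]
STORE_FAST 0  → []
LOAD_CONST 0  → [0]
LOAD_CONST 5  → [0, 5]
STORE_FAST 0  → [0]
LOAD_CONST 8  → [0, 8]
STORE_FAST 1  → [0]
LOAD_CONST 2  → [0, 2]

5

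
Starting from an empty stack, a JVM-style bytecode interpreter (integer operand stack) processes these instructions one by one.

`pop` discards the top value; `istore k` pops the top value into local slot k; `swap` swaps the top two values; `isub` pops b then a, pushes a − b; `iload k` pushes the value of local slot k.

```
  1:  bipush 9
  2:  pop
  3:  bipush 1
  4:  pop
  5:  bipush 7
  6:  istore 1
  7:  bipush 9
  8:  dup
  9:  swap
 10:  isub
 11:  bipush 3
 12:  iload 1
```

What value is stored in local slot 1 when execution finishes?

7

bipush 9 : [9]
pop      : []
bipush 1 : [1]
pop      : []
bipush 7 : [7]
istore 1 : []
bipush 9 : [9]
dup      : [9, 9]
swap     : [9, 9]
isub     : [0]
bipush 3 : [0, 3]
iload 1  : [0, 3, 7]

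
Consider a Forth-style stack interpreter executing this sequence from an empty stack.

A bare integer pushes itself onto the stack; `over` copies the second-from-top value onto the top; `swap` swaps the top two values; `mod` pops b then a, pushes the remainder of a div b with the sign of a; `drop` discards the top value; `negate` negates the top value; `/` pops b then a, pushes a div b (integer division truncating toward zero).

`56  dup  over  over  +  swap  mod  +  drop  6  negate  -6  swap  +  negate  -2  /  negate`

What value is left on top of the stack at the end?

6

56      [56]
dup     [56, 56]
over    [56, 56, 56]
over    [56, 56, 56, 56]
+       [56, 56, 112]
swap    [56, 112, 56]
mod     [56, 0]
+       [56]
drop    []
6       [6]
negate  [-6]
-6      [-6, -6]
swap    [-6, -6]
+       [-12]
negate  [12]
-2      [12, -2]
/       [-6]
negate  [6]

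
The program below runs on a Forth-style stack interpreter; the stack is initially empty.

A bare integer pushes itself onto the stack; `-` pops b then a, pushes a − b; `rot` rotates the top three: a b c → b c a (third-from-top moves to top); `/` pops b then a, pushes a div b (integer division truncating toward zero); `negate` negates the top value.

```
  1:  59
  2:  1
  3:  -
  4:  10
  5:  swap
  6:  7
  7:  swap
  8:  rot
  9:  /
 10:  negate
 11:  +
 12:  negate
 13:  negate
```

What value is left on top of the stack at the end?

59     → 59
1      → 59 1
-      → 58
10     → 58 10
swap   → 10 58
7      → 10 58 7
swap   → 10 7 58
rot    → 7 58 10
/      → 7 5
negate → 7 -5
+      → 2
negate → -2
negate → 2

2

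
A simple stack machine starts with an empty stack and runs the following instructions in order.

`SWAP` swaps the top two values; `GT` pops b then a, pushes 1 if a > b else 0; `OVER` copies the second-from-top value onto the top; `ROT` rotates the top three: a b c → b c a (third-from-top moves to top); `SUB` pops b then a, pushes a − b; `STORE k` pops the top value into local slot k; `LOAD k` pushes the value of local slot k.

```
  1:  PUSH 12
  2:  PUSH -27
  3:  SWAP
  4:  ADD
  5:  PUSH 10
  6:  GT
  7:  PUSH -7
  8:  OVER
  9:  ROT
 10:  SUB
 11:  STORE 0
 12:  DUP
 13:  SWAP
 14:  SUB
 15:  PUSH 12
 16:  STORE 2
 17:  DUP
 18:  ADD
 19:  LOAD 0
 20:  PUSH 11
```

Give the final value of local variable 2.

PUSH 12   [12]
PUSH -27  [12, -27]
SWAP      [-27, 12]
ADD       [-15]
PUSH 10   [-15, 10]
GT        [0]
PUSH -7   [0, -7]
OVER      [0, -7, 0]
ROT       [-7, 0, 0]
SUB       [-7, 0]
STORE 0   [-7]
DUP       [-7, -7]
SWAP      [-7, -7]
SUB       [0]
PUSH 12   [0, 12]
STORE 2   [0]
DUP       [0, 0]
ADD       [0]
LOAD 0    [0, 0]
PUSH 11   [0, 0, 11]

12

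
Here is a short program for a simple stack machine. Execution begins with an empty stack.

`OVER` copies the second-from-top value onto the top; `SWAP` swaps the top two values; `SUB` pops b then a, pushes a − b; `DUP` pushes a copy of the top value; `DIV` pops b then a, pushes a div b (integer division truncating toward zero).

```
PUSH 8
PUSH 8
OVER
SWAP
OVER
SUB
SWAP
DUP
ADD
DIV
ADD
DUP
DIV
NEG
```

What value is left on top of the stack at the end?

PUSH 8 → 8
PUSH 8 → 8 8
OVER   → 8 8 8
SWAP   → 8 8 8
OVER   → 8 8 8 8
SUB    → 8 8 0
SWAP   → 8 0 8
DUP    → 8 0 8 8
ADD    → 8 0 16
DIV    → 8 0
ADD    → 8
DUP    → 8 8
DIV    → 1
NEG    → -1

-1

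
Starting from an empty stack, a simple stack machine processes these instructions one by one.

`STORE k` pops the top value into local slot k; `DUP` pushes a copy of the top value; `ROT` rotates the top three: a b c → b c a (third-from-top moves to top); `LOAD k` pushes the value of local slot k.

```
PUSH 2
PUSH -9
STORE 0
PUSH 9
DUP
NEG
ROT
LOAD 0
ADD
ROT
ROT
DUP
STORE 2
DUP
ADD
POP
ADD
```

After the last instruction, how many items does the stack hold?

PUSH 2  → 2
PUSH -9 → 2 -9
STORE 0 → 2
PUSH 9  → 2 9
DUP     → 2 9 9
NEG     → 2 9 -9
ROT     → 9 -9 2
LOAD 0  → 9 -9 2 -9
ADD     → 9 -9 -7
ROT     → -9 -7 9
ROT     → -7 9 -9
DUP     → -7 9 -9 -9
STORE 2 → -7 9 -9
DUP     → -7 9 -9 -9
ADD     → -7 9 -18
POP     → -7 9
ADD     → 2

1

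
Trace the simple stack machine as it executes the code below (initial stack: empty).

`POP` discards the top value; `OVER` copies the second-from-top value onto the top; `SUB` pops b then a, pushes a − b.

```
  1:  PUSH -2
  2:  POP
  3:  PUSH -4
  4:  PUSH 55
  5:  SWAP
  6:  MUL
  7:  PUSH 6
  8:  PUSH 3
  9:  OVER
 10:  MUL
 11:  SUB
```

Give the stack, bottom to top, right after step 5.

PUSH -2 -> [-2]
POP     -> []
PUSH -4 -> [-4]
PUSH 55 -> [-4, 55]
SWAP    -> [55, -4]

[55, -4]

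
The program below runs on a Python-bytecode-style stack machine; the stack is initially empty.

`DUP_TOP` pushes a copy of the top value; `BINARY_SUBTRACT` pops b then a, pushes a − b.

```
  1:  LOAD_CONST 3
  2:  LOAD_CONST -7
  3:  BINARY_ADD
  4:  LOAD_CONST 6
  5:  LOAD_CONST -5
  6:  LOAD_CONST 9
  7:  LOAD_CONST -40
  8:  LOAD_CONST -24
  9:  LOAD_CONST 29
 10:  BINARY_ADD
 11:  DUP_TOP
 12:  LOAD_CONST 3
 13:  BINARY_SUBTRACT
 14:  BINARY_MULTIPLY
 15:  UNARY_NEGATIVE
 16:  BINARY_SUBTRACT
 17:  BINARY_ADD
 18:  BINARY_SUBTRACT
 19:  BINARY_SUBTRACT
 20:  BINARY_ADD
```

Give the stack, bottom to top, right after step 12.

LOAD_CONST 3   → [3]
LOAD_CONST -7  → [3, -7]
BINARY_ADD     → [-4]
LOAD_CONST 6   → [-4, 6]
LOAD_CONST -5  → [-4, 6, -5]
LOAD_CONST 9   → [-4, 6, -5, 9]
LOAD_CONST -40 → [-4, 6, -5, 9, -40]
LOAD_CONST -24 → [-4, 6, -5, 9, -40, -24]
LOAD_CONST 29  → [-4, 6, -5, 9, -40, -24, 29]
BINARY_ADD     → [-4, 6, -5, 9, -40, 5]
DUP_TOP        → [-4, 6, -5, 9, -40, 5, 5]
LOAD_CONST 3   → [-4, 6, -5, 9, -40, 5, 5, 3]

[-4, 6, -5, 9, -40, 5, 5, 3]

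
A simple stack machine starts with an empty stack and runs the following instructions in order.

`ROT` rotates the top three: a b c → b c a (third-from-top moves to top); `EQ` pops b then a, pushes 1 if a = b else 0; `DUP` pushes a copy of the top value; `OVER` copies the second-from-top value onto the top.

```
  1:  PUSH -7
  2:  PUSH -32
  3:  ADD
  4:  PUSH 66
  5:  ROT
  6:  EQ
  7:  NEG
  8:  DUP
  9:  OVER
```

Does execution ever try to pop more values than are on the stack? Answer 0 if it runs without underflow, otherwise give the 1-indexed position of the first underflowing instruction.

5

PUSH -7  : [-7]
PUSH -32 : [-7, -32]
ADD      : [-39]
PUSH 66  : [-39, 66]
ROT  — needs 3 operands, stack has 2 → underflow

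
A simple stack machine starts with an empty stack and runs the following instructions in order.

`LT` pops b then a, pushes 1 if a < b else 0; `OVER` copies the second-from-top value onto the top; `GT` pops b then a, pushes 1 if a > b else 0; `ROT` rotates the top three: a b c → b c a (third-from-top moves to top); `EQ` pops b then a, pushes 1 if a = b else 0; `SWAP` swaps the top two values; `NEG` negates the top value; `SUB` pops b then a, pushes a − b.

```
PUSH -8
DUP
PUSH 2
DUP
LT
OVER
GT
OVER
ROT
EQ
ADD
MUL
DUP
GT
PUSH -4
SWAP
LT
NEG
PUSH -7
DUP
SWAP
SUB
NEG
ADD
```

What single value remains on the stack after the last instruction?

PUSH -8 -> [-8]
DUP     -> [-8, -8]
PUSH 2  -> [-8, -8, 2]
DUP     -> [-8, -8, 2, 2]
LT      -> [-8, -8, 0]
OVER    -> [-8, -8, 0, -8]
GT      -> [-8, -8, 1]
OVER    -> [-8, -8, 1, -8]
ROT     -> [-8, 1, -8, -8]
EQ      -> [-8, 1, 1]
ADD     -> [-8, 2]
MUL     -> [-16]
DUP     -> [-16, -16]
GT      -> [0]
PUSH -4 -> [0, -4]
SWAP    -> [-4, 0]
LT      -> [1]
NEG     -> [-1]
PUSH -7 -> [-1, -7]
DUP     -> [-1, -7, -7]
SWAP    -> [-1, -7, -7]
SUB     -> [-1, 0]
NEG     -> [-1, 0]
ADD     -> [-1]

-1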